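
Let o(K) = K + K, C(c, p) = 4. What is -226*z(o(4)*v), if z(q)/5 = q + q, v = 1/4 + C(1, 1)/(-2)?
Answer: 31640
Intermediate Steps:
v = -7/4 (v = 1/4 + 4/(-2) = 1*(¼) + 4*(-½) = ¼ - 2 = -7/4 ≈ -1.7500)
o(K) = 2*K
z(q) = 10*q (z(q) = 5*(q + q) = 5*(2*q) = 10*q)
-226*z(o(4)*v) = -2260*(2*4)*(-7/4) = -2260*8*(-7/4) = -2260*(-14) = -226*(-140) = 31640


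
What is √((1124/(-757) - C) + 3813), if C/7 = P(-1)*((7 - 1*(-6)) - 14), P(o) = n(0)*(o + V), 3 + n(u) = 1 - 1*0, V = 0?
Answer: √2192207655/757 ≈ 61.851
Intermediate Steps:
n(u) = -2 (n(u) = -3 + (1 - 1*0) = -3 + (1 + 0) = -3 + 1 = -2)
P(o) = -2*o (P(o) = -2*(o + 0) = -2*o)
C = -14 (C = 7*((-2*(-1))*((7 - 1*(-6)) - 14)) = 7*(2*((7 + 6) - 14)) = 7*(2*(13 - 14)) = 7*(2*(-1)) = 7*(-2) = -14)
√((1124/(-757) - C) + 3813) = √((1124/(-757) - 1*(-14)) + 3813) = √((1124*(-1/757) + 14) + 3813) = √((-1124/757 + 14) + 3813) = √(9474/757 + 3813) = √(2895915/757) = √2192207655/757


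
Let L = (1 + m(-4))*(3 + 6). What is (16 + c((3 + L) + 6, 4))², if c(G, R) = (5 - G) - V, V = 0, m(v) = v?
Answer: 1521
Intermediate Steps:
L = -27 (L = (1 - 4)*(3 + 6) = -3*9 = -27)
c(G, R) = 5 - G (c(G, R) = (5 - G) - 1*0 = (5 - G) + 0 = 5 - G)
(16 + c((3 + L) + 6, 4))² = (16 + (5 - ((3 - 27) + 6)))² = (16 + (5 - (-24 + 6)))² = (16 + (5 - 1*(-18)))² = (16 + (5 + 18))² = (16 + 23)² = 39² = 1521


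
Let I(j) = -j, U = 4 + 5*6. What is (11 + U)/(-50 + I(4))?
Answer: -⅚ ≈ -0.83333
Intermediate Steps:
U = 34 (U = 4 + 30 = 34)
(11 + U)/(-50 + I(4)) = (11 + 34)/(-50 - 1*4) = 45/(-50 - 4) = 45/(-54) = -1/54*45 = -⅚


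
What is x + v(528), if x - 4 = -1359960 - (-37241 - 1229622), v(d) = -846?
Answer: -93939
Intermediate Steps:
x = -93093 (x = 4 + (-1359960 - (-37241 - 1229622)) = 4 + (-1359960 - 1*(-1266863)) = 4 + (-1359960 + 1266863) = 4 - 93097 = -93093)
x + v(528) = -93093 - 846 = -93939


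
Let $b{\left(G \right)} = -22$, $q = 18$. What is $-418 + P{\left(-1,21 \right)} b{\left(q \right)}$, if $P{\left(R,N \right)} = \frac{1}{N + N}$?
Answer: $- \frac{8789}{21} \approx -418.52$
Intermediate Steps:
$P{\left(R,N \right)} = \frac{1}{2 N}$
$-418 + P{\left(-1,21 \right)} b{\left(q \right)} = -418 + \frac{1}{2 \cdot 21} \left(-22\right) = -418 + \frac{1}{2} \cdot \frac{1}{21} \left(-22\right) = -418 + \frac{1}{42} \left(-22\right) = -418 - \frac{11}{21} = - \frac{8789}{21}$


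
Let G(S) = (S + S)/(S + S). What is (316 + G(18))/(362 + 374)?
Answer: 317/736 ≈ 0.43071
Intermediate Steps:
G(S) = 1 (G(S) = (2*S)/((2*S)) = (2*S)*(1/(2*S)) = 1)
(316 + G(18))/(362 + 374) = (316 + 1)/(362 + 374) = 317/736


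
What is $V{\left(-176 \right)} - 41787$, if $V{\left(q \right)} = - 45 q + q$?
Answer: $-34043$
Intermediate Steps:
$V{\left(q \right)} = - 44 q$
$V{\left(-176 \right)} - 41787 = \left(-44\right) \left(-176\right) - 41787 = 7744 - 41787 = -34043$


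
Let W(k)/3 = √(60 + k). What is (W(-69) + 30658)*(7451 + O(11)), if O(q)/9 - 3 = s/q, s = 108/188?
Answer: 118535140802/517 + 34797321*I/517 ≈ 2.2927e+8 + 67306.0*I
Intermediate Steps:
W(k) = 3*√(60 + k)
s = 27/47 (s = 108*(1/188) = 27/47 ≈ 0.57447)
O(q) = 27 + 243/(47*q) (O(q) = 27 + 9*(27/(47*q)) = 27 + 243/(47*q))
(W(-69) + 30658)*(7451 + O(11)) = (3*√(60 - 69) + 30658)*(7451 + (27 + (243/47)/11)) = (3*√(-9) + 30658)*(7451 + (27 + (243/47)*(1/11))) = (3*(3*I) + 30658)*(7451 + (27 + 243/517)) = (9*I + 30658)*(7451 + 14202/517) = (30658 + 9*I)*(3866369/517) = 118535140802/517 + 34797321*I/517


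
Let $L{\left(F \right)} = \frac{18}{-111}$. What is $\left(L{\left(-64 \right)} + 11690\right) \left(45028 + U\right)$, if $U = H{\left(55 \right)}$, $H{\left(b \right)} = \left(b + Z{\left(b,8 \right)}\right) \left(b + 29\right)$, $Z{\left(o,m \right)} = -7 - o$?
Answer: $\frac{19221366560}{37} \approx 5.195 \cdot 10^{8}$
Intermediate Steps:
$L{\left(F \right)} = - \frac{6}{37}$ ($L{\left(F \right)} = 18 \left(- \frac{1}{111}\right) = - \frac{6}{37}$)
$H{\left(b \right)} = -203 - 7 b$ ($H{\left(b \right)} = \left(b - \left(7 + b\right)\right) \left(b + 29\right) = - 7 \left(29 + b\right) = -203 - 7 b$)
$U = -588$ ($U = -203 - 385 = -588$)
$\left(L{\left(-64 \right)} + 11690\right) \left(45028 + U\right) = \left(- \frac{6}{37} + 11690\right) \left(45028 - 588\right) = \frac{432524}{37} \cdot 44440 = \frac{19221366560}{37}$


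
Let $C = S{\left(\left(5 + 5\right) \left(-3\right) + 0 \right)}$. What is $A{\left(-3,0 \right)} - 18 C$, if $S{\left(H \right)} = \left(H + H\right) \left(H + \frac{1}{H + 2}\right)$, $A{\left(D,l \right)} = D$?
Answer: $- \frac{227091}{7} \approx -32442.0$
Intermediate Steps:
$S{\left(H \right)} = 2 H \left(H + \frac{1}{2 + H}\right)$
$C = \frac{12615}{7}$ ($C = \frac{2 \left(\left(5 + 5\right) \left(-3\right) + 0\right) \left(1 + \left(\left(5 + 5\right) \left(-3\right) + 0\right)^{2} + 2 \left(\left(5 + 5\right) \left(-3\right) + 0\right)\right)}{2 + \left(\left(5 + 5\right) \left(-3\right) + 0\right)} = \frac{2 \left(10 \left(-3\right) + 0\right) \left(1 + \left(10 \left(-3\right) + 0\right)^{2} + 2 \left(10 \left(-3\right) + 0\right)\right)}{2 + \left(10 \left(-3\right) + 0\right)} = \frac{2 \left(-30 + 0\right) \left(1 + \left(-30 + 0\right)^{2} + 2 \left(-30 + 0\right)\right)}{2 + \left(-30 + 0\right)} = 2 \left(-30\right) \frac{1}{2 - 30} \left(1 + \left(-30\right)^{2} + 2 \left(-30\right)\right) = 2 \left(-30\right) \frac{1}{-28} \left(1 + 900 - 60\right) = 2 \left(-30\right) \left(- \frac{1}{28}\right) 841 = \frac{12615}{7} \approx 1802.1$)
$A{\left(-3,0 \right)} - 18 C = -3 - \frac{227070}{7} = - \frac{227091}{7}$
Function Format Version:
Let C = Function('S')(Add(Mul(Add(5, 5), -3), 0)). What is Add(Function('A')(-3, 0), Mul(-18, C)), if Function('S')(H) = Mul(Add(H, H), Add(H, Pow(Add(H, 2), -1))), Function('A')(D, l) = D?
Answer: Rational(-227091, 7) ≈ -32442.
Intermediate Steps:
Function('S')(H) = Mul(2, H, Add(H, Pow(Add(2, H), -1))) (Function('S')(H) = Mul(Mul(2, H), Add(H, Pow(Add(2, H), -1))) = Mul(2, H, Add(H, Pow(Add(2, H), -1))))
C = Rational(12615, 7) (C = Mul(2, Add(Mul(Add(5, 5), -3), 0), Pow(Add(2, Add(Mul(Add(5, 5), -3), 0)), -1), Add(1, Pow(Add(Mul(Add(5, 5), -3), 0), 2), Mul(2, Add(Mul(Add(5, 5), -3), 0)))) = Mul(2, Add(Mul(10, -3), 0), Pow(Add(2, Add(Mul(10, -3), 0)), -1), Add(1, Pow(Add(Mul(10, -3), 0), 2), Mul(2, Add(Mul(10, -3), 0)))) = Mul(2, Add(-30, 0), Pow(Add(2, Add(-30, 0)), -1), Add(1, Pow(Add(-30, 0), 2), Mul(2, Add(-30, 0)))) = Mul(2, -30, Pow(Add(2, -30), -1), Add(1, Pow(-30, 2), Mul(2, -30))) = Mul(2, -30, Pow(-28, -1), Add(1, 900, -60)) = Mul(2, -30, Rational(-1, 28), 841) = Rational(12615, 7) ≈ 1802.1)
Add(Function('A')(-3, 0), Mul(-18, C)) = Add(-3, Mul(-18, Rational(12615, 7))) = Add(-3, Rational(-227070, 7)) = Rational(-227091, 7)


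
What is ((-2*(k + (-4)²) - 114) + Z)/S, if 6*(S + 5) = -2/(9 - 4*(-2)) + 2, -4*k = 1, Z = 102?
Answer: 4437/478 ≈ 9.2824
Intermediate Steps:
k = -¼ (k = -¼*1 = -¼ ≈ -0.25000)
S = -239/51 (S = -5 + (-2/(9 - 4*(-2)) + 2)/6 = -5 + (-2/(9 + 8) + 2)/6 = -5 + (-2/17 + 2)/6 = -5 + (⅙)*(32/17) = -5 + 16/51 = -239/51 ≈ -4.6863)
((-2*(k + (-4)²) - 114) + Z)/S = ((-2*(-¼ + (-4)²) - 114) + 102)/(-239/51) = ((-2*(-¼ + 16) - 114) + 102)*(-51/239) = ((-2*63/4 - 114) + 102)*(-51/239) = ((-63/2 - 114) + 102)*(-51/239) = (-291/2 + 102)*(-51/239) = -87/2*(-51/239) = 4437/478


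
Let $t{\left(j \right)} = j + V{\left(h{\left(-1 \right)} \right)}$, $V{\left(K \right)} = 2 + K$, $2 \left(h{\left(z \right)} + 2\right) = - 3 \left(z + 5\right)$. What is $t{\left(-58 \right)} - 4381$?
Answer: $-4445$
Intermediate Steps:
$h{\left(z \right)} = - \frac{19}{2} - \frac{3 z}{2}$ ($h{\left(z \right)} = -2 + \frac{\left(-3\right) \left(z + 5\right)}{2} = -2 + \frac{\left(-3\right) \left(5 + z\right)}{2} = -2 + \frac{-15 - 3 z}{2} = -2 - \left(\frac{15}{2} + \frac{3 z}{2}\right) = - \frac{19}{2} - \frac{3 z}{2}$)
$t{\left(j \right)} = -6 + j$ ($t{\left(j \right)} = j + \left(2 - 8\right) = j - 6 = -6 + j$)
$t{\left(-58 \right)} - 4381 = \left(-6 - 58\right) - 4381 = -64 - 4381 = -4445$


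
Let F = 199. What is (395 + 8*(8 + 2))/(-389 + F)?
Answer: -5/2 ≈ -2.5000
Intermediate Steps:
(395 + 8*(8 + 2))/(-389 + F) = (395 + 8*(8 + 2))/(-389 + 199) = (395 + 8*10)/(-190) = (395 + 80)*(-1/190) = 475*(-1/190) = -5/2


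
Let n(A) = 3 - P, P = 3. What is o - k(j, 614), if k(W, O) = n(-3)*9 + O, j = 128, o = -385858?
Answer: -386472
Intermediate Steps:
n(A) = 0 (n(A) = 3 - 1*3 = 3 - 3 = 0)
k(W, O) = O (k(W, O) = 0*9 + O = 0 + O = O)
o - k(j, 614) = -385858 - 1*614 = -385858 - 614 = -386472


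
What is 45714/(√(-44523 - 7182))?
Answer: -15238*I*√5745/5745 ≈ -201.04*I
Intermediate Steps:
45714/(√(-44523 - 7182)) = 45714/(√(-51705)) = 45714/((3*I*√5745)) = 45714*(-I*√5745/17235) = -15238*I*√5745/5745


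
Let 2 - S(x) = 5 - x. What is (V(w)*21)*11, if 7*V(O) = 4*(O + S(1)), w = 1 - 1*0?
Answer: -132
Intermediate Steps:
S(x) = -3 + x (S(x) = 2 - (5 - x) = 2 + (-5 + x) = -3 + x)
w = 1 (w = 1 + 0 = 1)
V(O) = -8/7 + 4*O/7 (V(O) = (4*(O + (-3 + 1)))/7 = (4*(O - 2))/7 = (4*(-2 + O))/7 = (-8 + 4*O)/7 = -8/7 + 4*O/7)
(V(w)*21)*11 = ((-8/7 + (4/7)*1)*21)*11 = ((-8/7 + 4/7)*21)*11 = -4/7*21*11 = -12*11 = -132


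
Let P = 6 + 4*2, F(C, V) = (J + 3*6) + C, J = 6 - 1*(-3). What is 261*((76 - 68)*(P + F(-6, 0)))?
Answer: 73080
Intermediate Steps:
J = 9 (J = 6 + 3 = 9)
F(C, V) = 27 + C (F(C, V) = (9 + 3*6) + C = (9 + 18) + C = 27 + C)
P = 14 (P = 6 + 8 = 14)
261*((76 - 68)*(P + F(-6, 0))) = 261*((76 - 68)*(14 + (27 - 6))) = 261*(8*(14 + 21)) = 261*(8*35) = 261*280 = 73080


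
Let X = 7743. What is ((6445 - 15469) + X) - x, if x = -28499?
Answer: 27218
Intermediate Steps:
((6445 - 15469) + X) - x = ((6445 - 15469) + 7743) - 1*(-28499) = (-9024 + 7743) + 28499 = -1281 + 28499 = 27218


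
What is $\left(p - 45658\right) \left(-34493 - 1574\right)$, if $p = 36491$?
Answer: $330626189$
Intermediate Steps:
$\left(p - 45658\right) \left(-34493 - 1574\right) = \left(36491 - 45658\right) \left(-34493 - 1574\right) = \left(-9167\right) \left(-36067\right) = 330626189$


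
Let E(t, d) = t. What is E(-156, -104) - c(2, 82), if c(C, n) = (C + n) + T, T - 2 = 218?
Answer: -460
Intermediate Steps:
T = 220 (T = 2 + 218 = 220)
c(C, n) = 220 + C + n (c(C, n) = (C + n) + 220 = 220 + C + n)
E(-156, -104) - c(2, 82) = -156 - (220 + 2 + 82) = -156 - 1*304 = -156 - 304 = -460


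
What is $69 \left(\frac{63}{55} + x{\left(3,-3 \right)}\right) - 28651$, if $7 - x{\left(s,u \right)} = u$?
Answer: $- \frac{1533508}{55} \approx -27882.0$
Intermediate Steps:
$x{\left(s,u \right)} = 7 - u$
$69 \left(\frac{63}{55} + x{\left(3,-3 \right)}\right) - 28651 = 69 \left(\frac{63}{55} + \left(7 - -3\right)\right) - 28651 = 69 \left(63 \cdot \frac{1}{55} + \left(7 + 3\right)\right) - 28651 = 69 \left(\frac{63}{55} + 10\right) - 28651 = 69 \cdot \frac{613}{55} - 28651 = \frac{42297}{55} - 28651 = - \frac{1533508}{55}$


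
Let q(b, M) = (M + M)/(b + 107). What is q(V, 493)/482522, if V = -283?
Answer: -493/42461936 ≈ -1.1610e-5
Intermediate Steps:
q(b, M) = 2*M/(107 + b) (q(b, M) = (2*M)/(107 + b) = 2*M/(107 + b))
q(V, 493)/482522 = (2*493/(107 - 283))/482522 = (2*493/(-176))*(1/482522) = (2*493*(-1/176))*(1/482522) = -493/88*1/482522 = -493/42461936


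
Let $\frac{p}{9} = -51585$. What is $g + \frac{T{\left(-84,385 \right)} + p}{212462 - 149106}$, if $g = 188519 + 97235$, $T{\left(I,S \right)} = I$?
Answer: $\frac{18103766075}{63356} \approx 2.8575 \cdot 10^{5}$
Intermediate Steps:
$p = -464265$ ($p = 9 \left(-51585\right) = -464265$)
$g = 285754$
$g + \frac{T{\left(-84,385 \right)} + p}{212462 - 149106} = 285754 + \frac{-84 - 464265}{212462 - 149106} = 285754 - \frac{464349}{63356} = \frac{18103766075}{63356}$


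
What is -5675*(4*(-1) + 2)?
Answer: 11350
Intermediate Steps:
-5675*(4*(-1) + 2) = -5675*(-4 + 2) = -5675*(-2) = 11350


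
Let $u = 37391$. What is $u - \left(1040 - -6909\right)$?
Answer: $29442$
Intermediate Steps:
$u - \left(1040 - -6909\right) = 37391 - \left(1040 - -6909\right) = 37391 - \left(1040 + 6909\right) = 37391 - 7949 = 29442$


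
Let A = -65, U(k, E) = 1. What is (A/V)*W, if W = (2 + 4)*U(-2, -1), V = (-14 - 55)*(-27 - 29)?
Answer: -65/644 ≈ -0.10093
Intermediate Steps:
V = 3864 (V = -69*(-56) = 3864)
W = 6 (W = (2 + 4)*1 = 6*1 = 6)
(A/V)*W = -65/3864*6 = -65/644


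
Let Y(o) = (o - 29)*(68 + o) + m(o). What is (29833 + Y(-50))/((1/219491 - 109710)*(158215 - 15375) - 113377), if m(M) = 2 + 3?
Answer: -6237056256/3439663166100667 ≈ -1.8133e-6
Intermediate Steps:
m(M) = 5
Y(o) = 5 + (-29 + o)*(68 + o) (Y(o) = (o - 29)*(68 + o) + 5 = (-29 + o)*(68 + o) + 5 = 5 + (-29 + o)*(68 + o))
(29833 + Y(-50))/((1/219491 - 109710)*(158215 - 15375) - 113377) = (29833 + (-1967 + (-50)² + 39*(-50)))/((1/219491 - 109710)*(158215 - 15375) - 113377) = (29833 + (-1967 + 2500 - 1950))/((1/219491 - 109710)*142840 - 113377) = (29833 - 1417)/(-24080357609/219491*142840 - 113377) = 28416/(-3439638280869560/219491 - 113377) = 28416/(-3439663166100667/219491) = 28416*(-219491/3439663166100667) = -6237056256/3439663166100667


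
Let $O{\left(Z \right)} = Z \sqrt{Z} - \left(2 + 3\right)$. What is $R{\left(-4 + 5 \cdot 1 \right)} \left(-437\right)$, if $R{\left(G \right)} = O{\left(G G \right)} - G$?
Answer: $2185$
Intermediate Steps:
$O{\left(Z \right)} = -5 + Z^{\frac{3}{2}}$ ($O{\left(Z \right)} = Z^{\frac{3}{2}} - 5 = -5 + Z^{\frac{3}{2}}$)
$R{\left(G \right)} = -5 + \left(G^{2}\right)^{\frac{3}{2}} - G$ ($R{\left(G \right)} = \left(-5 + \left(G G\right)^{\frac{3}{2}}\right) - G = \left(-5 + \left(G^{2}\right)^{\frac{3}{2}}\right) - G = -5 + \left(G^{2}\right)^{\frac{3}{2}} - G$)
$R{\left(-4 + 5 \cdot 1 \right)} \left(-437\right) = \left(-5 + \left(\left(-4 + 5 \cdot 1\right)^{2}\right)^{\frac{3}{2}} - \left(-4 + 5 \cdot 1\right)\right) \left(-437\right) = \left(-5 + \left(\left(-4 + 5\right)^{2}\right)^{\frac{3}{2}} - \left(-4 + 5\right)\right) \left(-437\right) = \left(-5 + \left(1^{2}\right)^{\frac{3}{2}} - 1\right) \left(-437\right) = \left(-5 + 1^{\frac{3}{2}} - 1\right) \left(-437\right) = \left(-5 + 1 - 1\right) \left(-437\right) = \left(-5\right) \left(-437\right) = 2185$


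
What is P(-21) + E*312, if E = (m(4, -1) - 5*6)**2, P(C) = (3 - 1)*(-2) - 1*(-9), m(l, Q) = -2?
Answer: 319493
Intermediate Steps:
P(C) = 5 (P(C) = 2*(-2) + 9 = -4 + 9 = 5)
E = 1024 (E = (-2 - 5*6)**2 = (-2 - 30)**2 = (-32)**2 = 1024)
P(-21) + E*312 = 5 + 1024*312 = 5 + 319488 = 319493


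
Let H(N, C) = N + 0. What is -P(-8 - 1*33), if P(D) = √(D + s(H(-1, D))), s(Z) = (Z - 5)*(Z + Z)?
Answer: -I*√29 ≈ -5.3852*I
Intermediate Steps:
H(N, C) = N
s(Z) = 2*Z*(-5 + Z) (s(Z) = (-5 + Z)*(2*Z) = 2*Z*(-5 + Z))
P(D) = √(12 + D) (P(D) = √(D + 2*(-1)*(-5 - 1)) = √(D + 2*(-1)*(-6)) = √(D + 12) = √(12 + D))
-P(-8 - 1*33) = -√(12 + (-8 - 1*33)) = -√(12 + (-8 - 33)) = -√(12 - 41) = -√(-29) = -I*√29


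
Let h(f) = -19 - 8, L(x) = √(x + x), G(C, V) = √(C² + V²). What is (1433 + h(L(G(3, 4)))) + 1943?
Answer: 3349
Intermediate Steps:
L(x) = √2*√x (L(x) = √(2*x) = √2*√x)
h(f) = -27
(1433 + h(L(G(3, 4)))) + 1943 = (1433 - 27) + 1943 = 1406 + 1943 = 3349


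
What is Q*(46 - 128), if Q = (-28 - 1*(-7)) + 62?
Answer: -3362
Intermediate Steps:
Q = 41 (Q = (-28 + 7) + 62 = -21 + 62 = 41)
Q*(46 - 128) = 41*(46 - 128) = 41*(-82) = -3362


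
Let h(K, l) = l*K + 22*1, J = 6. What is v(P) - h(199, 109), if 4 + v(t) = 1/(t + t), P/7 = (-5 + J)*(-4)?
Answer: -1216153/56 ≈ -21717.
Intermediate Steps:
h(K, l) = 22 + K*l (h(K, l) = K*l + 22 = 22 + K*l)
P = -28 (P = 7*((-5 + 6)*(-4)) = 7*(1*(-4)) = 7*(-4) = -28)
v(t) = -4 + 1/(2*t) (v(t) = -4 + 1/(t + t) = -4 + 1/(2*t))
v(P) - h(199, 109) = (-4 + (1/2)/(-28)) - (22 + 199*109) = (-4 + (1/2)*(-1/28)) - (22 + 21691) = (-4 - 1/56) - 1*21713 = -225/56 - 21713 = -1216153/56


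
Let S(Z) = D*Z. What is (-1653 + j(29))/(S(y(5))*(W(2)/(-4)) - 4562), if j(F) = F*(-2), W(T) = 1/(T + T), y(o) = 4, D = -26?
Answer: 3422/9111 ≈ 0.37559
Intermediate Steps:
W(T) = 1/(2*T)
j(F) = -2*F
S(Z) = -26*Z
(-1653 + j(29))/(S(y(5))*(W(2)/(-4)) - 4562) = (-1653 - 2*29)/((-26*4)*(((½)/2)/(-4)) - 4562) = (-1653 - 58)/(-104*(½)*(½)*(-1)/4 - 4562) = -1711/(-26*(-1)/4 - 4562) = -1711/(-104*(-1/16) - 4562) = -1711/(13/2 - 4562) = -1711/(-9111/2) = -1711*(-2/9111) = 3422/9111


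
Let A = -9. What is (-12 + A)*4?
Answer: -84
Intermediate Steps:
(-12 + A)*4 = (-12 - 9)*4 = -21*4 = -84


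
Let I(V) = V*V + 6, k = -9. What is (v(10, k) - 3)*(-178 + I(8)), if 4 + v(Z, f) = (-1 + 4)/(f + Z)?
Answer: 432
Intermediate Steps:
I(V) = 6 + V**2 (I(V) = V**2 + 6 = 6 + V**2)
v(Z, f) = -4 + 3/(Z + f) (v(Z, f) = -4 + (-1 + 4)/(f + Z) = -4 + 3/(Z + f))
(v(10, k) - 3)*(-178 + I(8)) = ((3 - 4*10 - 4*(-9))/(10 - 9) - 3)*(-178 + (6 + 8**2)) = ((3 - 40 + 36)/1 - 3)*(-178 + (6 + 64)) = (1*(-1) - 3)*(-178 + 70) = (-1 - 3)*(-108) = -4*(-108) = 432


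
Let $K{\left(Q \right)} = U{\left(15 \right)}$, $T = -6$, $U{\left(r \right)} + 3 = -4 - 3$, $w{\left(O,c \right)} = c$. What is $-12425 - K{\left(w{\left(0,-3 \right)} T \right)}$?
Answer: $-12415$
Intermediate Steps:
$U{\left(r \right)} = -10$ ($U{\left(r \right)} = -3 - 7 = -10$)
$K{\left(Q \right)} = -10$
$-12425 - K{\left(w{\left(0,-3 \right)} T \right)} = -12425 - -10 = -12425 + 10 = -12415$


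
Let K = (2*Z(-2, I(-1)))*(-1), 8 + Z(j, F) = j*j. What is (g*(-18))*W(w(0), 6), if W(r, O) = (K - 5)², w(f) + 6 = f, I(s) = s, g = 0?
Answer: 0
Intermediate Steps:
Z(j, F) = -8 + j² (Z(j, F) = -8 + j*j = -8 + j²)
w(f) = -6 + f
K = 8 (K = (2*(-8 + (-2)²))*(-1) = (2*(-8 + 4))*(-1) = (2*(-4))*(-1) = -8*(-1) = 8)
W(r, O) = 9 (W(r, O) = (8 - 5)² = 3² = 9)
(g*(-18))*W(w(0), 6) = (0*(-18))*9 = 0*9 = 0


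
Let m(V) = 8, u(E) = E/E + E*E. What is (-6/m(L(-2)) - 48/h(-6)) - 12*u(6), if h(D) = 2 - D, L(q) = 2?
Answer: -1803/4 ≈ -450.75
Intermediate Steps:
u(E) = 1 + E²
(-6/m(L(-2)) - 48/h(-6)) - 12*u(6) = (-6/8 - 48/(2 - 1*(-6))) - 12*(1 + 6²) = (-6*⅛ - 48/(2 + 6)) - 12*(1 + 36) = (-¾ - 48/8) - 12*37 = (-¾ - 48*⅛) - 444 = (-¾ - 6) - 444 = -27/4 - 444 = -1803/4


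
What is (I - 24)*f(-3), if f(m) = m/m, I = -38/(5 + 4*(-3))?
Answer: -130/7 ≈ -18.571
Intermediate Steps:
I = 38/7 (I = -38/(5 - 12) = -38/(-7) = -38*(-1/7) = 38/7 ≈ 5.4286)
f(m) = 1
(I - 24)*f(-3) = (38/7 - 24)*1 = -130/7*1 = -130/7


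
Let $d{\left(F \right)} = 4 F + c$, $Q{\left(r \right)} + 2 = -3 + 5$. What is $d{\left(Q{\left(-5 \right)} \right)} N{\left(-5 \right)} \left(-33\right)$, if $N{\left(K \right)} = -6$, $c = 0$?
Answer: $0$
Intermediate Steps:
$Q{\left(r \right)} = 0$ ($Q{\left(r \right)} = -2 + \left(-3 + 5\right) = -2 + 2 = 0$)
$d{\left(F \right)} = 4 F$ ($d{\left(F \right)} = 4 F + 0 = 4 F$)
$d{\left(Q{\left(-5 \right)} \right)} N{\left(-5 \right)} \left(-33\right) = 4 \cdot 0 \left(-6\right) \left(-33\right) = 0 \left(-6\right) \left(-33\right) = 0 \left(-33\right) = 0$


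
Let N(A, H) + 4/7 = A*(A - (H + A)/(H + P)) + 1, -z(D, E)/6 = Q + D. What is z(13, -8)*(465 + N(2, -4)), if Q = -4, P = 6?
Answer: -178200/7 ≈ -25457.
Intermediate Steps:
z(D, E) = 24 - 6*D (z(D, E) = -6*(-4 + D) = 24 - 6*D)
N(A, H) = 3/7 + A*(A - (A + H)/(6 + H)) (N(A, H) = -4/7 + (A*(A - (H + A)/(H + 6)) + 1) = -4/7 + (A*(A - (A + H)/(6 + H)) + 1) = -4/7 + (1 + A*(A - (A + H)/(6 + H))) = 3/7 + A*(A - (A + H)/(6 + H)))
z(13, -8)*(465 + N(2, -4)) = (24 - 6*13)*(465 + (18/7 + 5*2² + (3/7)*(-4) - 4*2² - 1*2*(-4))/(6 - 4)) = (24 - 78)*(465 + (18/7 + 5*4 - 12/7 - 4*4 + 8)/2) = -54*(465 + (18/7 + 20 - 12/7 - 16 + 8)/2) = -54*(465 + (½)*(90/7)) = -54*(465 + 45/7) = -54*3300/7 = -178200/7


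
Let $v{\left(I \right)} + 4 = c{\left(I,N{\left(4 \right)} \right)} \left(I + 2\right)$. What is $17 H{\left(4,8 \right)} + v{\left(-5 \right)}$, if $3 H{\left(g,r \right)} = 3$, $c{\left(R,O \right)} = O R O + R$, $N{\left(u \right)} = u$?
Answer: $268$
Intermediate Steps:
$c{\left(R,O \right)} = R + R O^{2}$ ($c{\left(R,O \right)} = R O^{2} + R = R + R O^{2}$)
$H{\left(g,r \right)} = 1$ ($H{\left(g,r \right)} = \frac{1}{3} \cdot 3 = 1$)
$v{\left(I \right)} = -4 + 17 I \left(2 + I\right)$ ($v{\left(I \right)} = -4 + I \left(1 + 4^{2}\right) \left(I + 2\right) = -4 + I \left(1 + 16\right) \left(2 + I\right) = -4 + I 17 \left(2 + I\right) = -4 + 17 I \left(2 + I\right)$)
$17 H{\left(4,8 \right)} + v{\left(-5 \right)} = 17 \cdot 1 + \left(-4 + 17 \left(-5\right)^{2} + 34 \left(-5\right)\right) = 17 - -251 = 17 + 251 = 268$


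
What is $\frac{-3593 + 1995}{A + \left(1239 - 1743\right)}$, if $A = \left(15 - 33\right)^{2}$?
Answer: $\frac{799}{90} \approx 8.8778$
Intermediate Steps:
$A = 324$ ($A = \left(-18\right)^{2} = 324$)
$\frac{-3593 + 1995}{A + \left(1239 - 1743\right)} = \frac{-3593 + 1995}{324 + \left(1239 - 1743\right)} = - \frac{1598}{324 + \left(1239 - 1743\right)} = - \frac{1598}{324 - 504} = - \frac{1598}{-180} = \left(-1598\right) \left(- \frac{1}{180}\right) = \frac{799}{90}$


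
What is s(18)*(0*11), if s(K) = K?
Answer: 0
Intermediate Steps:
s(18)*(0*11) = 18*(0*11) = 18*0 = 0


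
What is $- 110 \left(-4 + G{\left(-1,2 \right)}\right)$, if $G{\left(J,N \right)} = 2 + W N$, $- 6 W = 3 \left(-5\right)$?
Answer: $-330$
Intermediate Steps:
$W = \frac{5}{2}$ ($W = - \frac{3 \left(-5\right)}{6} = \left(- \frac{1}{6}\right) \left(-15\right) = \frac{5}{2} \approx 2.5$)
$G{\left(J,N \right)} = 2 + \frac{5 N}{2}$
$- 110 \left(-4 + G{\left(-1,2 \right)}\right) = - 110 \left(-4 + \left(2 + \frac{5}{2} \cdot 2\right)\right) = - 110 \left(-4 + \left(2 + 5\right)\right) = - 110 \left(-4 + 7\right) = \left(-110\right) 3 = -330$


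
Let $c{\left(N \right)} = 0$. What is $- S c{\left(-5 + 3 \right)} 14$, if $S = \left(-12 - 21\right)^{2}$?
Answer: $0$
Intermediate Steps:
$S = 1089$ ($S = \left(-33\right)^{2} = 1089$)
$- S c{\left(-5 + 3 \right)} 14 = - 1089 \cdot 0 \cdot 14 = - 1089 \cdot 0 = \left(-1\right) 0 = 0$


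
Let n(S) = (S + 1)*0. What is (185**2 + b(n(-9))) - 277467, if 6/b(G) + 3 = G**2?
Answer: -243244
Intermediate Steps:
n(S) = 0 (n(S) = (1 + S)*0 = 0)
b(G) = 6/(-3 + G**2)
(185**2 + b(n(-9))) - 277467 = (185**2 + 6/(-3 + 0**2)) - 277467 = (34225 + 6/(-3 + 0)) - 277467 = (34225 + 6/(-3)) - 277467 = (34225 + 6*(-1/3)) - 277467 = (34225 - 2) - 277467 = 34223 - 277467 = -243244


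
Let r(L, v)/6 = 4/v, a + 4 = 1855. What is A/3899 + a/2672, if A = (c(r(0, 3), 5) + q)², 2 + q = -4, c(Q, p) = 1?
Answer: 7283849/10418128 ≈ 0.69915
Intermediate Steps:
a = 1851 (a = -4 + 1855 = 1851)
r(L, v) = 24/v (r(L, v) = 6*(4/v) = 24/v)
q = -6 (q = -2 - 4 = -6)
A = 25 (A = (1 - 6)² = (-5)² = 25)
A/3899 + a/2672 = 25/3899 + 1851/2672 = 7283849/10418128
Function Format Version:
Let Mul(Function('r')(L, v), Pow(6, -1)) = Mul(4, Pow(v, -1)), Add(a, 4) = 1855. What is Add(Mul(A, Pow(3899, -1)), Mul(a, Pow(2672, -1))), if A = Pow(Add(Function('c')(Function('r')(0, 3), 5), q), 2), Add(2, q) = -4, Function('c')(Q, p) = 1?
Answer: Rational(7283849, 10418128) ≈ 0.69915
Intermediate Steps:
a = 1851 (a = Add(-4, 1855) = 1851)
Function('r')(L, v) = Mul(24, Pow(v, -1)) (Function('r')(L, v) = Mul(6, Mul(4, Pow(v, -1))) = Mul(24, Pow(v, -1)))
q = -6 (q = Add(-2, -4) = -6)
A = 25 (A = Pow(Add(1, -6), 2) = Pow(-5, 2) = 25)
Add(Mul(A, Pow(3899, -1)), Mul(a, Pow(2672, -1))) = Add(Mul(25, Pow(3899, -1)), Mul(1851, Pow(2672, -1))) = Add(Mul(25, Rational(1, 3899)), Mul(1851, Rational(1, 2672))) = Add(Rational(25, 3899), Rational(1851, 2672)) = Rational(7283849, 10418128)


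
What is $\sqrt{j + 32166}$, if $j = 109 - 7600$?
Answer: $5 \sqrt{987} \approx 157.08$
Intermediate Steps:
$j = -7491$ ($j = 109 - 7600 = -7491$)
$\sqrt{j + 32166} = \sqrt{-7491 + 32166} = \sqrt{24675} = 5 \sqrt{987}$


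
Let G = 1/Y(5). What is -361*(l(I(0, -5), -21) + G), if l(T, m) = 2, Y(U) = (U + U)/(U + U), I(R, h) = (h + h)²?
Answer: -1083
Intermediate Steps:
I(R, h) = 4*h² (I(R, h) = (2*h)² = 4*h²)
Y(U) = 1 (Y(U) = (2*U)/((2*U)) = (2*U)*(1/(2*U)) = 1)
G = 1 (G = 1/1 = 1)
-361*(l(I(0, -5), -21) + G) = -361*(2 + 1) = -361*3 = -1083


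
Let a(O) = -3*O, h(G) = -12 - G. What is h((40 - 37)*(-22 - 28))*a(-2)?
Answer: 828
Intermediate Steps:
h((40 - 37)*(-22 - 28))*a(-2) = (-12 - (40 - 37)*(-22 - 28))*(-3*(-2)) = (-12 - 3*(-50))*6 = (-12 - 1*(-150))*6 = (-12 + 150)*6 = 138*6 = 828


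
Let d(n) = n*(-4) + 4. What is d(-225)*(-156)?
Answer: -141024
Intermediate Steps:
d(n) = 4 - 4*n (d(n) = -4*n + 4 = 4 - 4*n)
d(-225)*(-156) = (4 - 4*(-225))*(-156) = (4 + 900)*(-156) = 904*(-156) = -141024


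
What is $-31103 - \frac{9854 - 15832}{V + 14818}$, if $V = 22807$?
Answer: $- \frac{167177771}{5375} \approx -31103.0$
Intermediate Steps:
$-31103 - \frac{9854 - 15832}{V + 14818} = -31103 - \frac{9854 - 15832}{22807 + 14818} = -31103 - - \frac{5978}{37625} = -31103 - \left(-5978\right) \frac{1}{37625} = -31103 - - \frac{854}{5375} = -31103 + \frac{854}{5375} = - \frac{167177771}{5375}$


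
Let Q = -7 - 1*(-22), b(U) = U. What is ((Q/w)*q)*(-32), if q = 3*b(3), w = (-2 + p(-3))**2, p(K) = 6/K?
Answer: -270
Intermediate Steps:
w = 16 (w = (-2 + 6/(-3))**2 = (-2 + 6*(-1/3))**2 = (-2 - 2)**2 = (-4)**2 = 16)
q = 9 (q = 3*3 = 9)
Q = 15 (Q = -7 + 22 = 15)
((Q/w)*q)*(-32) = ((15/16)*9)*(-32) = (135/16)*(-32) = -270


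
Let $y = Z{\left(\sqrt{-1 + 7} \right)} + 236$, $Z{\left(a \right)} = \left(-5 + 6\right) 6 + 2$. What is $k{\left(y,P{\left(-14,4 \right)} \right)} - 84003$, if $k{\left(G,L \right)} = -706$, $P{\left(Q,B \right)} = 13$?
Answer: $-84709$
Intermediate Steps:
$Z{\left(a \right)} = 8$ ($Z{\left(a \right)} = 1 \cdot 6 + 2 = 6 + 2 = 8$)
$y = 244$ ($y = 8 + 236 = 244$)
$k{\left(y,P{\left(-14,4 \right)} \right)} - 84003 = -706 - 84003 = -84709$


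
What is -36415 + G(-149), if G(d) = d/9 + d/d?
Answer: -327875/9 ≈ -36431.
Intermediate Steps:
G(d) = 1 + d/9 (G(d) = d*(1/9) + 1 = d/9 + 1 = 1 + d/9)
-36415 + G(-149) = -36415 + (1 + (1/9)*(-149)) = -36415 + (1 - 149/9) = -36415 - 140/9 = -327875/9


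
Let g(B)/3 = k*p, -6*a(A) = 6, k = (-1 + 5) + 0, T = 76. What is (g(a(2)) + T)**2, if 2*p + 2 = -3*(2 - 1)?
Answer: 2116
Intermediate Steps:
k = 4 (k = 4 + 0 = 4)
p = -5/2 (p = -1 + (-3*(2 - 1))/2 = -1 + (-3*1)/2 = -1 + (1/2)*(-3) = -1 - 3/2 = -5/2 ≈ -2.5000)
a(A) = -1 (a(A) = -1/6*6 = -1)
g(B) = -30 (g(B) = 3*(4*(-5/2)) = 3*(-10) = -30)
(g(a(2)) + T)**2 = (-30 + 76)**2 = 46**2 = 2116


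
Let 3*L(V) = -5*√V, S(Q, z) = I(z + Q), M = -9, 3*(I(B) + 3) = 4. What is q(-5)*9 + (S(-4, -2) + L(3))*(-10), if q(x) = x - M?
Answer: 158/3 + 50*√3/3 ≈ 81.534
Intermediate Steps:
I(B) = -5/3 (I(B) = -3 + (⅓)*4 = -3 + 4/3 = -5/3)
q(x) = 9 + x (q(x) = x - 1*(-9) = x + 9 = 9 + x)
S(Q, z) = -5/3
L(V) = -5*√V/3 (L(V) = (-5*√V)/3 = -5*√V/3)
q(-5)*9 + (S(-4, -2) + L(3))*(-10) = (9 - 5)*9 + (-5/3 - 5*√3/3)*(-10) = 4*9 + (50/3 + 50*√3/3) = 36 + (50/3 + 50*√3/3) = 158/3 + 50*√3/3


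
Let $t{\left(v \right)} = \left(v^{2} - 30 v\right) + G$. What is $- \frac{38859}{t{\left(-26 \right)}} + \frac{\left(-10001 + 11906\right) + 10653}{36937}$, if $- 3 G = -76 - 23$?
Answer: $- \frac{1416636021}{54999193} \approx -25.757$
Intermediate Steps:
$G = 33$ ($G = - \frac{-76 - 23}{3} = \left(- \frac{1}{3}\right) \left(-99\right) = 33$)
$t{\left(v \right)} = 33 + v^{2} - 30 v$ ($t{\left(v \right)} = \left(v^{2} - 30 v\right) + 33 = 33 + v^{2} - 30 v$)
$- \frac{38859}{t{\left(-26 \right)}} + \frac{\left(-10001 + 11906\right) + 10653}{36937} = - \frac{38859}{33 + \left(-26\right)^{2} - -780} + \frac{\left(-10001 + 11906\right) + 10653}{36937} = - \frac{38859}{33 + 676 + 780} + \left(1905 + 10653\right) \frac{1}{36937} = - \frac{38859}{1489} + 12558 \cdot \frac{1}{36937} = \left(-38859\right) \frac{1}{1489} + \frac{12558}{36937} = - \frac{38859}{1489} + \frac{12558}{36937} = - \frac{1416636021}{54999193}$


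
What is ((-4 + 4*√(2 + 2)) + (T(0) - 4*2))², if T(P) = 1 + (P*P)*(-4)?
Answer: 9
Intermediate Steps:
T(P) = 1 - 4*P² (T(P) = 1 + P²*(-4) = 1 - 4*P²)
((-4 + 4*√(2 + 2)) + (T(0) - 4*2))² = ((-4 + 4*√(2 + 2)) + ((1 - 4*0²) - 4*2))² = ((-4 + 4*√4) + ((1 - 4*0) - 8))² = ((-4 + 4*2) + ((1 + 0) - 8))² = ((-4 + 8) + (1 - 8))² = (4 - 7)² = (-3)² = 9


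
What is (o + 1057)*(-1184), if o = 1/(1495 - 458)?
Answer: -1297794240/1037 ≈ -1.2515e+6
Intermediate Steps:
o = 1/1037 ≈ 0.00096432
(o + 1057)*(-1184) = (1/1037 + 1057)*(-1184) = (1096110/1037)*(-1184) = -1297794240/1037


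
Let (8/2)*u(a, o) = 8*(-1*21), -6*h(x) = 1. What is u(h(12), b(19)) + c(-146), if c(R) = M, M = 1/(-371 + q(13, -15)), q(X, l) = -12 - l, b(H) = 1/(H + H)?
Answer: -15457/368 ≈ -42.003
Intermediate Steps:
h(x) = -⅙ (h(x) = -⅙*1 = -⅙)
b(H) = 1/(2*H)
u(a, o) = -42 (u(a, o) = (8*(-1*21))/4 = (8*(-21))/4 = (¼)*(-168) = -42)
M = -1/368 (M = 1/(-371 + (-12 - 1*(-15))) = 1/(-371 + (-12 + 15)) = 1/(-371 + 3) = 1/(-368) = -1/368 ≈ -0.0027174)
c(R) = -1/368
u(h(12), b(19)) + c(-146) = -42 - 1/368 = -15457/368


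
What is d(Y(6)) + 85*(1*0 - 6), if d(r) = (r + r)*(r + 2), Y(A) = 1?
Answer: -504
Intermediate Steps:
d(r) = 2*r*(2 + r) (d(r) = (2*r)*(2 + r) = 2*r*(2 + r))
d(Y(6)) + 85*(1*0 - 6) = 2*1*(2 + 1) + 85*(1*0 - 6) = 2*1*3 + 85*(0 - 6) = 6 + 85*(-6) = 6 - 510 = -504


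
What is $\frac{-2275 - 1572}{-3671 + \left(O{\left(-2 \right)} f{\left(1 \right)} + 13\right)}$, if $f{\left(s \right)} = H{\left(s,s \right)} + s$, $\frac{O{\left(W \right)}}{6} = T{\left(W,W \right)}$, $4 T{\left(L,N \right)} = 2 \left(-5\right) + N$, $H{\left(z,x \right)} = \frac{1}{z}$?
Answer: $\frac{3847}{3694} \approx 1.0414$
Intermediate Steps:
$T{\left(L,N \right)} = - \frac{5}{2} + \frac{N}{4}$ ($T{\left(L,N \right)} = \frac{2 \left(-5\right) + N}{4} = \frac{-10 + N}{4} = - \frac{5}{2} + \frac{N}{4}$)
$O{\left(W \right)} = -15 + \frac{3 W}{2}$ ($O{\left(W \right)} = 6 \left(- \frac{5}{2} + \frac{W}{4}\right) = -15 + \frac{3 W}{2}$)
$f{\left(s \right)} = s + \frac{1}{s}$ ($f{\left(s \right)} = \frac{1}{s} + s = s + \frac{1}{s}$)
$\frac{-2275 - 1572}{-3671 + \left(O{\left(-2 \right)} f{\left(1 \right)} + 13\right)} = \frac{-2275 - 1572}{-3671 + \left(\left(-15 + \frac{3}{2} \left(-2\right)\right) \left(1 + 1^{-1}\right) + 13\right)} = - \frac{3847}{-3671 + \left(\left(-15 - 3\right) \left(1 + 1\right) + 13\right)} = - \frac{3847}{-3671 + \left(\left(-18\right) 2 + 13\right)} = - \frac{3847}{-3671 + \left(-36 + 13\right)} = - \frac{3847}{-3671 - 23} = - \frac{3847}{-3694} = \left(-3847\right) \left(- \frac{1}{3694}\right) = \frac{3847}{3694}$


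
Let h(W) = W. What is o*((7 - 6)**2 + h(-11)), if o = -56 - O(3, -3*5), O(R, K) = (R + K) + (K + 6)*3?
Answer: 170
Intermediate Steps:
O(R, K) = 18 + R + 4*K (O(R, K) = (K + R) + (6 + K)*3 = (K + R) + (18 + 3*K) = 18 + R + 4*K)
o = -17 (o = -56 - (18 + 3 + 4*(-3*5)) = -56 - (18 + 3 + 4*(-15)) = -56 - (18 + 3 - 60) = -56 - 1*(-39) = -56 + 39 = -17)
o*((7 - 6)**2 + h(-11)) = -17*((7 - 6)**2 - 11) = -17*(1**2 - 11) = -17*(1 - 11) = -17*(-10) = 170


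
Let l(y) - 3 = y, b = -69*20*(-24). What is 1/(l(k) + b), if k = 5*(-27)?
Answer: 1/32988 ≈ 3.0314e-5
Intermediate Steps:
k = -135
b = 33120 (b = -1380*(-24) = 33120)
l(y) = 3 + y
1/(l(k) + b) = 1/((3 - 135) + 33120) = 1/(-132 + 33120) = 1/32988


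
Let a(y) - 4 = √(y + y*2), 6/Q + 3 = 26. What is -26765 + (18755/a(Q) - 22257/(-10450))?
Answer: -1597082811/73150 - 11253*√46/70 ≈ -22923.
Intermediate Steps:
Q = 6/23 (Q = 6/(-3 + 26) = 6/23 ≈ 0.26087)
a(y) = 4 + √3*√y (a(y) = 4 + √(y + y*2) = 4 + √(y + 2*y) = 4 + √(3*y) = 4 + √3*√y)
-26765 + (18755/a(Q) - 22257/(-10450)) = -26765 + (18755/(4 + √3*√(6/23)) - 22257/(-10450)) = -26765 + (18755/(4 + √3*(√138/23)) - 22257*(-1/10450)) = -26765 + (18755/(4 + 3*√46/23) + 22257/10450) = -26765 + (22257/10450 + 18755/(4 + 3*√46/23)) = -279671993/10450 + 18755/(4 + 3*√46/23)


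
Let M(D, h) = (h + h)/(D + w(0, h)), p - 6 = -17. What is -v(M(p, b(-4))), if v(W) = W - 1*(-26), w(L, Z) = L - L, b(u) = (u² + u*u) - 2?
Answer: -226/11 ≈ -20.545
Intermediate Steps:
b(u) = -2 + 2*u² (b(u) = (u² + u²) - 2 = 2*u² - 2 = -2 + 2*u²)
p = -11 (p = 6 - 17 = -11)
w(L, Z) = 0
M(D, h) = 2*h/D (M(D, h) = (h + h)/(D + 0) = (2*h)/D = 2*h/D)
v(W) = 26 + W (v(W) = W + 26 = 26 + W)
-v(M(p, b(-4))) = -(26 + 2*(-2 + 2*(-4)²)/(-11)) = -(26 + 2*(-2 + 2*16)*(-1/11)) = -(26 + 2*(-2 + 32)*(-1/11)) = -(26 + 2*30*(-1/11)) = -(26 - 60/11) = -1*226/11 = -226/11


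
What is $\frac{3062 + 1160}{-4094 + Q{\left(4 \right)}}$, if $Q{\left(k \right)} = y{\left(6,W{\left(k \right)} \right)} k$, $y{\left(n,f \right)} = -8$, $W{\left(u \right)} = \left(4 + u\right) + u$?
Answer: $- \frac{2111}{2063} \approx -1.0233$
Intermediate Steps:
$W{\left(u \right)} = 4 + 2 u$
$Q{\left(k \right)} = - 8 k$
$\frac{3062 + 1160}{-4094 + Q{\left(4 \right)}} = \frac{3062 + 1160}{-4094 - 32} = \frac{4222}{-4094 - 32} = \frac{4222}{-4126} = 4222 \left(- \frac{1}{4126}\right) = - \frac{2111}{2063}$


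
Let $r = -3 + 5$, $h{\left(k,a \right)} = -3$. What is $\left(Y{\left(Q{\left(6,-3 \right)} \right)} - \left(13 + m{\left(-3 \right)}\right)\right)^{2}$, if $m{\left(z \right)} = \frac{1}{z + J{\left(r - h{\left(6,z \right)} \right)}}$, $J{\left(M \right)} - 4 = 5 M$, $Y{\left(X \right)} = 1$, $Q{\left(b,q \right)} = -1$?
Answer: $\frac{97969}{676} \approx 144.92$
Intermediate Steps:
$r = 2$
$J{\left(M \right)} = 4 + 5 M$
$m{\left(z \right)} = \frac{1}{29 + z}$ ($m{\left(z \right)} = \frac{1}{z + \left(4 + 5 \left(2 - -3\right)\right)} = \frac{1}{z + \left(4 + 5 \left(2 + 3\right)\right)} = \frac{1}{z + \left(4 + 5 \cdot 5\right)} = \frac{1}{z + \left(4 + 25\right)} = \frac{1}{z + 29} = \frac{1}{29 + z}$)
$\left(Y{\left(Q{\left(6,-3 \right)} \right)} - \left(13 + m{\left(-3 \right)}\right)\right)^{2} = \left(1 - \left(13 + \frac{1}{29 - 3}\right)\right)^{2} = \left(1 - \frac{339}{26}\right)^{2} = \left(- \frac{313}{26}\right)^{2} = \frac{97969}{676}$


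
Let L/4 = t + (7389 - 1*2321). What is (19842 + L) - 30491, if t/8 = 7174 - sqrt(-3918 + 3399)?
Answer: 239191 - 32*I*sqrt(519) ≈ 2.3919e+5 - 729.01*I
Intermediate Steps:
t = 57392 - 8*I*sqrt(519) (t = 8*(7174 - sqrt(-3918 + 3399)) = 8*(7174 - sqrt(-519)) = 8*(7174 - I*sqrt(519)) = 57392 - 8*I*sqrt(519) ≈ 57392.0 - 182.25*I)
L = 249840 - 32*I*sqrt(519) (L = 4*((57392 - 8*I*sqrt(519)) + (7389 - 1*2321)) = 4*((57392 - 8*I*sqrt(519)) + (7389 - 2321)) = 4*((57392 - 8*I*sqrt(519)) + 5068) = 4*(62460 - 8*I*sqrt(519)) = 249840 - 32*I*sqrt(519) ≈ 2.4984e+5 - 729.01*I)
(19842 + L) - 30491 = (19842 + (249840 - 32*I*sqrt(519))) - 30491 = (269682 - 32*I*sqrt(519)) - 30491 = 239191 - 32*I*sqrt(519)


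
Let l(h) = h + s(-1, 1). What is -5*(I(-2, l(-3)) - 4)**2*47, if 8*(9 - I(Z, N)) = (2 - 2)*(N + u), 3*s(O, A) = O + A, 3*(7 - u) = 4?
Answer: -5875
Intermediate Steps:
u = 17/3 (u = 7 - 1/3*4 = 7 - 4/3 = 17/3 ≈ 5.6667)
s(O, A) = A/3 + O/3 (s(O, A) = (O + A)/3 = (A + O)/3 = A/3 + O/3)
l(h) = h (l(h) = h + ((1/3)*1 + (1/3)*(-1)) = h + (1/3 - 1/3) = h + 0 = h)
I(Z, N) = 9 (I(Z, N) = 9 - (2 - 2)*(N + 17/3)/8 = 9 - 0*(17/3 + N) = 9 - 1/8*0 = 9 + 0 = 9)
-5*(I(-2, l(-3)) - 4)**2*47 = -5*(9 - 4)**2*47 = -5*5**2*47 = -5*25*47 = -125*47 = -5875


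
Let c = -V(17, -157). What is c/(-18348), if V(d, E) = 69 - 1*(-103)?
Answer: 43/4587 ≈ 0.0093743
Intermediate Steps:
V(d, E) = 172 (V(d, E) = 69 + 103 = 172)
c = -172 (c = -1*172 = -172)
c/(-18348) = -172/(-18348) = -172*(-1/18348) = 43/4587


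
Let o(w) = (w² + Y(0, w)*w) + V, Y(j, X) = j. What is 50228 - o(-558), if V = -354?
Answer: -260782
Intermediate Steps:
o(w) = -354 + w² (o(w) = (w² + 0*w) - 354 = (w² + 0) - 354 = w² - 354 = -354 + w²)
50228 - o(-558) = 50228 - (-354 + (-558)²) = 50228 - (-354 + 311364) = 50228 - 1*311010 = 50228 - 311010 = -260782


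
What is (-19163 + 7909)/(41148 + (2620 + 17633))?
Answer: -11254/61401 ≈ -0.18329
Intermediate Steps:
(-19163 + 7909)/(41148 + (2620 + 17633)) = -11254/(41148 + 20253) = -11254/61401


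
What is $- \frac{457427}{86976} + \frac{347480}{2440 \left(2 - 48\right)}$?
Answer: $- \frac{1019550337}{122027328} \approx -8.3551$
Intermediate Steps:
$- \frac{457427}{86976} + \frac{347480}{2440 \left(2 - 48\right)} = \left(-457427\right) \frac{1}{86976} + \frac{347480}{2440 \left(-46\right)} = - \frac{457427}{86976} + \frac{347480}{-112240} = - \frac{457427}{86976} + 347480 \left(- \frac{1}{112240}\right) = - \frac{457427}{86976} - \frac{8687}{2806} = - \frac{1019550337}{122027328}$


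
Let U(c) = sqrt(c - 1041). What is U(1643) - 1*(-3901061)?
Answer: 3901061 + sqrt(602) ≈ 3.9011e+6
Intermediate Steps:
U(c) = sqrt(-1041 + c)
U(1643) - 1*(-3901061) = sqrt(-1041 + 1643) - 1*(-3901061) = sqrt(602) + 3901061 = 3901061 + sqrt(602)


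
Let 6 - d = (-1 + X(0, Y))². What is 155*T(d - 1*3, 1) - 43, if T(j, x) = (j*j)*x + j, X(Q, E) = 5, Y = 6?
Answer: 24137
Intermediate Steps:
d = -10 (d = 6 - (-1 + 5)² = 6 - 1*4² = 6 - 1*16 = 6 - 16 = -10)
T(j, x) = j + x*j² (T(j, x) = j²*x + j = x*j² + j = j + x*j²)
155*T(d - 1*3, 1) - 43 = 155*((-10 - 1*3)*(1 + (-10 - 1*3)*1)) - 43 = 155*((-10 - 3)*(1 + (-10 - 3)*1)) - 43 = 155*(-13*(1 - 13*1)) - 43 = 155*(-13*(1 - 13)) - 43 = 155*(-13*(-12)) - 43 = 155*156 - 43 = 24180 - 43 = 24137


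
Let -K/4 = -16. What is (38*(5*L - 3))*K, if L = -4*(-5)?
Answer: 235904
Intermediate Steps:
K = 64 (K = -4*(-16) = 64)
L = 20
(38*(5*L - 3))*K = (38*(5*20 - 3))*64 = (38*(100 - 3))*64 = (38*97)*64 = 3686*64 = 235904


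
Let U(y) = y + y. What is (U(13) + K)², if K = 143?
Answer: 28561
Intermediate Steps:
U(y) = 2*y
(U(13) + K)² = (2*13 + 143)² = (26 + 143)² = 169² = 28561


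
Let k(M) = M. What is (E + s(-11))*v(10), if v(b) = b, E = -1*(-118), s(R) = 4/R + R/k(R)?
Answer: 13050/11 ≈ 1186.4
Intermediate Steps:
s(R) = 1 + 4/R (s(R) = 4/R + R/R = 4/R + 1 = 1 + 4/R)
E = 118
(E + s(-11))*v(10) = (118 + (4 - 11)/(-11))*10 = (118 - 1/11*(-7))*10 = (118 + 7/11)*10 = (1305/11)*10 = 13050/11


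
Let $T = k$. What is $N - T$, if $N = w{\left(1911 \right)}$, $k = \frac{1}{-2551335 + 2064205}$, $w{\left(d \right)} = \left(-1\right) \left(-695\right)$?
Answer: $\frac{338555351}{487130} \approx 695.0$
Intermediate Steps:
$w{\left(d \right)} = 695$
$k = - \frac{1}{487130}$ ($k = \frac{1}{-487130} = - \frac{1}{487130} \approx -2.0528 \cdot 10^{-6}$)
$T = - \frac{1}{487130} \approx -2.0528 \cdot 10^{-6}$
$N = 695$
$N - T = 695 - - \frac{1}{487130} = 695 + \frac{1}{487130} = \frac{338555351}{487130}$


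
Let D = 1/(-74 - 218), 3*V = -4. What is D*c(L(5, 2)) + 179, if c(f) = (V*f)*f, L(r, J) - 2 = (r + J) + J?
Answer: 39322/219 ≈ 179.55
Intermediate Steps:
V = -4/3 (V = (⅓)*(-4) = -4/3 ≈ -1.3333)
L(r, J) = 2 + r + 2*J (L(r, J) = 2 + ((r + J) + J) = 2 + ((J + r) + J) = 2 + (r + 2*J) = 2 + r + 2*J)
D = -1/292 (D = 1/(-292) = -1/292 ≈ -0.0034247)
c(f) = -4*f²/3 (c(f) = (-4*f/3)*f = -4*f²/3)
D*c(L(5, 2)) + 179 = -(-1)*(2 + 5 + 2*2)²/219 + 179 = -(-1)*(2 + 5 + 4)²/219 + 179 = -(-1)*11²/219 + 179 = -(-1)*121/219 + 179 = -1/292*(-484/3) + 179 = 121/219 + 179 = 39322/219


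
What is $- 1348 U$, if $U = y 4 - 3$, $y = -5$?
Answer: $31004$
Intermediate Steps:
$U = -23$ ($U = \left(-5\right) 4 - 3 = -20 - 3 = -23$)
$- 1348 U = \left(-1348\right) \left(-23\right) = 31004$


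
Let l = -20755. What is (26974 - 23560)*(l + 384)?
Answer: -69546594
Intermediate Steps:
(26974 - 23560)*(l + 384) = (26974 - 23560)*(-20755 + 384) = 3414*(-20371) = -69546594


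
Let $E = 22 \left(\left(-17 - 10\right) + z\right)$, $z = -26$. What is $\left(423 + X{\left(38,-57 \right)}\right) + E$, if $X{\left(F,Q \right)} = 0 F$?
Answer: $-743$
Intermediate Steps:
$X{\left(F,Q \right)} = 0$
$E = -1166$ ($E = 22 \left(\left(-17 - 10\right) - 26\right) = 22 \left(-27 - 26\right) = 22 \left(-53\right) = -1166$)
$\left(423 + X{\left(38,-57 \right)}\right) + E = \left(423 + 0\right) - 1166 = 423 - 1166 = -743$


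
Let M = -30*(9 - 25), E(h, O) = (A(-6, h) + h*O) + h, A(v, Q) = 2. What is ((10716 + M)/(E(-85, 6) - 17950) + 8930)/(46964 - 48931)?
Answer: -55192598/12158027 ≈ -4.5396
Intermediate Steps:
E(h, O) = 2 + h + O*h (E(h, O) = (2 + h*O) + h = (2 + O*h) + h = 2 + h + O*h)
M = 480 (M = -30*(-16) = 480)
((10716 + M)/(E(-85, 6) - 17950) + 8930)/(46964 - 48931) = ((10716 + 480)/((2 - 85 + 6*(-85)) - 17950) + 8930)/(46964 - 48931) = (11196/((2 - 85 - 510) - 17950) + 8930)/(-1967) = (11196/(-593 - 17950) + 8930)*(-1/1967) = (11196/(-18543) + 8930)*(-1/1967) = (11196*(-1/18543) + 8930)*(-1/1967) = (-3732/6181 + 8930)*(-1/1967) = (55192598/6181)*(-1/1967) = -55192598/12158027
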